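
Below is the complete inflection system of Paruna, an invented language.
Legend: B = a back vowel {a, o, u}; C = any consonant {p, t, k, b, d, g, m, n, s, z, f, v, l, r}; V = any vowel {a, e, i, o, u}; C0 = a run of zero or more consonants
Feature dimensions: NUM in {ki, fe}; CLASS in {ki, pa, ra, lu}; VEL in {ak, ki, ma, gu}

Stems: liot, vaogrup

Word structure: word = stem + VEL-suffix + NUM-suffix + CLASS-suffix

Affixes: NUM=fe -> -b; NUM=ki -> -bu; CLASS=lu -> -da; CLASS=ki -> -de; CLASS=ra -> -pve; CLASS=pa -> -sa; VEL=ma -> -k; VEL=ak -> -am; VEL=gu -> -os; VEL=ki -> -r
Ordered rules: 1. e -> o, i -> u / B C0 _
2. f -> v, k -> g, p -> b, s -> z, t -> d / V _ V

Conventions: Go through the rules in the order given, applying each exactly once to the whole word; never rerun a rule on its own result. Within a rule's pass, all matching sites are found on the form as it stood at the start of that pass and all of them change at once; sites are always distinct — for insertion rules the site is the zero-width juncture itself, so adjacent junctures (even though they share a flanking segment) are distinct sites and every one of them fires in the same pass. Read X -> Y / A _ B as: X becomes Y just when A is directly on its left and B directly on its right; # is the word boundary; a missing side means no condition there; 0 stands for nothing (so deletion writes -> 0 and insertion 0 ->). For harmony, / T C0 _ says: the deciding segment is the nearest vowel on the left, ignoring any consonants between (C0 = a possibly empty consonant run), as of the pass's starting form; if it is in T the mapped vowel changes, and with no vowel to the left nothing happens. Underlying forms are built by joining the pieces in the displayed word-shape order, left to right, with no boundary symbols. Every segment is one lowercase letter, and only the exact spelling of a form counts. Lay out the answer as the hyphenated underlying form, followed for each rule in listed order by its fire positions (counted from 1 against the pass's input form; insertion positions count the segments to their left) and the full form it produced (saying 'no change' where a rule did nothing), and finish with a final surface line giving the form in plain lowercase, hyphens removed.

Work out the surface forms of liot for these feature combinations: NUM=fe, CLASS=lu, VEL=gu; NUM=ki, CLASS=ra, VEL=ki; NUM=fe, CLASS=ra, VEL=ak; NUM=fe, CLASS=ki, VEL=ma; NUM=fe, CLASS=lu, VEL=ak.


cell NUM=fe, CLASS=lu, VEL=gu:
underlying: liot-os-b-da
1. e -> o, i -> u / B C0 _: no change
2. f -> v, k -> g, p -> b, s -> z, t -> d / V _ V: fires at position(s) 4: liodosbda
surface: liodosbda

cell NUM=ki, CLASS=ra, VEL=ki:
underlying: liot-r-bu-pve
1. e -> o, i -> u / B C0 _: fires at position(s) 10: liotrbupvo
2. f -> v, k -> g, p -> b, s -> z, t -> d / V _ V: no change
surface: liotrbupvo

cell NUM=fe, CLASS=ra, VEL=ak:
underlying: liot-am-b-pve
1. e -> o, i -> u / B C0 _: fires at position(s) 10: liotambpvo
2. f -> v, k -> g, p -> b, s -> z, t -> d / V _ V: fires at position(s) 4: liodambpvo
surface: liodambpvo

cell NUM=fe, CLASS=ki, VEL=ma:
underlying: liot-k-b-de
1. e -> o, i -> u / B C0 _: fires at position(s) 8: liotkbdo
2. f -> v, k -> g, p -> b, s -> z, t -> d / V _ V: no change
surface: liotkbdo

cell NUM=fe, CLASS=lu, VEL=ak:
underlying: liot-am-b-da
1. e -> o, i -> u / B C0 _: no change
2. f -> v, k -> g, p -> b, s -> z, t -> d / V _ V: fires at position(s) 4: liodambda
surface: liodambda


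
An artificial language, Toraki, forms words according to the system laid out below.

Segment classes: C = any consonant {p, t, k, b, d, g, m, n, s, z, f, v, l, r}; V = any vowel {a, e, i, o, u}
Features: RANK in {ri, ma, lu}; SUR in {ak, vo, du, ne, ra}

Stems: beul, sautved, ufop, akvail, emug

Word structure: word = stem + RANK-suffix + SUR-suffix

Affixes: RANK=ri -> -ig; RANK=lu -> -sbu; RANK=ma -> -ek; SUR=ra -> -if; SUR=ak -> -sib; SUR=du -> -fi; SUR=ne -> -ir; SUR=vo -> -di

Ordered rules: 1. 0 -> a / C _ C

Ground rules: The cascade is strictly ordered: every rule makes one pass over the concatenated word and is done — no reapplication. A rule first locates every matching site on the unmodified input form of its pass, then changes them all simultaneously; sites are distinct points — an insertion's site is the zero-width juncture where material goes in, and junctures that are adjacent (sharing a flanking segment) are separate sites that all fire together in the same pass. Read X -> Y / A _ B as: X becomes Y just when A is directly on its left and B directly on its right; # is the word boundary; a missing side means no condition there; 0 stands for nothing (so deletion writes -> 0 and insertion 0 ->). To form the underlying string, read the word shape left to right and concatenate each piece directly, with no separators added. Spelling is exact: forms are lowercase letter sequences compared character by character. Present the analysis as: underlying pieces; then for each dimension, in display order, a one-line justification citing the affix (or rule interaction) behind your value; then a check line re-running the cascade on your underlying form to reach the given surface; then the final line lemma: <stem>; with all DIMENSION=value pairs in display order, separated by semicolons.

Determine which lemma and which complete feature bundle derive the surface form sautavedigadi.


underlying: sautved-ig-di
RANK=ri - signalled by the affix -ig
SUR=vo - signalled by the affix -di
check: sautvedigdi -> sautavedigadi
lemma: sautved; RANK=ri; SUR=vo


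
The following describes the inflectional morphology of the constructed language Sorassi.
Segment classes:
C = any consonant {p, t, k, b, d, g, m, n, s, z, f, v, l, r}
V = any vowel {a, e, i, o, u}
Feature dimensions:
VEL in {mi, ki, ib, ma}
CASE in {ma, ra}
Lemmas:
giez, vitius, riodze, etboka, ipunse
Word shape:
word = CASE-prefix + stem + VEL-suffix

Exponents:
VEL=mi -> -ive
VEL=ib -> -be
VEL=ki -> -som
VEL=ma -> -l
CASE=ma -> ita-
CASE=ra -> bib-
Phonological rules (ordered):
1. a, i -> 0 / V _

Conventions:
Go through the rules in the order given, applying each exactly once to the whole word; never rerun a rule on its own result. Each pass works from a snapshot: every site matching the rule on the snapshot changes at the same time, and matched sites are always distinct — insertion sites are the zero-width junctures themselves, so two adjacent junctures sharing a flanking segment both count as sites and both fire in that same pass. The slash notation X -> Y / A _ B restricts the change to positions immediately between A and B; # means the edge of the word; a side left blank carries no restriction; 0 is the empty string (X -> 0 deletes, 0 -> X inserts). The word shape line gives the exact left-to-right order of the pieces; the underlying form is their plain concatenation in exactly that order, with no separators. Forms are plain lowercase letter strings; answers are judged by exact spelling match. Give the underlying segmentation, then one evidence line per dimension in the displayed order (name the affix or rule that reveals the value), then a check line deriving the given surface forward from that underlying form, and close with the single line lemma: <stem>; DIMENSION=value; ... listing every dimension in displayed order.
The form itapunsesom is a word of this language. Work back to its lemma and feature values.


underlying: ita-ipunse-som
VEL=ki - signalled by the affix -som
CASE=ma - signalled by the affix ita-
check: itaipunsesom -> itapunsesom
lemma: ipunse; VEL=ki; CASE=ma


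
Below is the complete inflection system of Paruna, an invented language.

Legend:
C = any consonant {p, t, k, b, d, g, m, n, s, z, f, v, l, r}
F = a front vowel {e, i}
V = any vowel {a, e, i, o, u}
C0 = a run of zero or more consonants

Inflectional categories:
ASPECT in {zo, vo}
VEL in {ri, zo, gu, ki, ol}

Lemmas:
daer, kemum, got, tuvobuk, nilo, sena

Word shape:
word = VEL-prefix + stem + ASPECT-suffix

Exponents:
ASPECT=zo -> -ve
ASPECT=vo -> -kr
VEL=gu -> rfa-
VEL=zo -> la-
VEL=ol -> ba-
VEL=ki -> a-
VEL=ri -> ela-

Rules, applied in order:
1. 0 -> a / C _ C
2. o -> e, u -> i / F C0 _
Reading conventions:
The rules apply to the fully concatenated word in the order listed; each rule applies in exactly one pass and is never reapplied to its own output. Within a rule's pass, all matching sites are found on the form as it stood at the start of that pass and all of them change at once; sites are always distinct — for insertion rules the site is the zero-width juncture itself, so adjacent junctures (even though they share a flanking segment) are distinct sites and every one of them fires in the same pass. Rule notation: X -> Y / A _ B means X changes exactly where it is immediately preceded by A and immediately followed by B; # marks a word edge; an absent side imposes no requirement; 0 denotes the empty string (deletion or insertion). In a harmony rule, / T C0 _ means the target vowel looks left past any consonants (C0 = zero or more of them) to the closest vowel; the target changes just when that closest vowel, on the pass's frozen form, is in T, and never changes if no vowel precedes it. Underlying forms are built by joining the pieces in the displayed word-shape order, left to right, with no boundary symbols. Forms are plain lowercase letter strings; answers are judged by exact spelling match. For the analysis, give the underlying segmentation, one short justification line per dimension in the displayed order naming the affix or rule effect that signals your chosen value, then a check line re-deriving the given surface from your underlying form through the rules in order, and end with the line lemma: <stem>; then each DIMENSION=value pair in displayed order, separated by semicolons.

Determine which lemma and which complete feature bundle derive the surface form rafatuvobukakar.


underlying: rfa-tuvobuk-kr
ASPECT=vo - signalled by the affix -kr
VEL=gu - signalled by the affix rfa-
check: rfatuvobukkr -> rafatuvobukakar -> rafatuvobukakar
lemma: tuvobuk; ASPECT=vo; VEL=gu


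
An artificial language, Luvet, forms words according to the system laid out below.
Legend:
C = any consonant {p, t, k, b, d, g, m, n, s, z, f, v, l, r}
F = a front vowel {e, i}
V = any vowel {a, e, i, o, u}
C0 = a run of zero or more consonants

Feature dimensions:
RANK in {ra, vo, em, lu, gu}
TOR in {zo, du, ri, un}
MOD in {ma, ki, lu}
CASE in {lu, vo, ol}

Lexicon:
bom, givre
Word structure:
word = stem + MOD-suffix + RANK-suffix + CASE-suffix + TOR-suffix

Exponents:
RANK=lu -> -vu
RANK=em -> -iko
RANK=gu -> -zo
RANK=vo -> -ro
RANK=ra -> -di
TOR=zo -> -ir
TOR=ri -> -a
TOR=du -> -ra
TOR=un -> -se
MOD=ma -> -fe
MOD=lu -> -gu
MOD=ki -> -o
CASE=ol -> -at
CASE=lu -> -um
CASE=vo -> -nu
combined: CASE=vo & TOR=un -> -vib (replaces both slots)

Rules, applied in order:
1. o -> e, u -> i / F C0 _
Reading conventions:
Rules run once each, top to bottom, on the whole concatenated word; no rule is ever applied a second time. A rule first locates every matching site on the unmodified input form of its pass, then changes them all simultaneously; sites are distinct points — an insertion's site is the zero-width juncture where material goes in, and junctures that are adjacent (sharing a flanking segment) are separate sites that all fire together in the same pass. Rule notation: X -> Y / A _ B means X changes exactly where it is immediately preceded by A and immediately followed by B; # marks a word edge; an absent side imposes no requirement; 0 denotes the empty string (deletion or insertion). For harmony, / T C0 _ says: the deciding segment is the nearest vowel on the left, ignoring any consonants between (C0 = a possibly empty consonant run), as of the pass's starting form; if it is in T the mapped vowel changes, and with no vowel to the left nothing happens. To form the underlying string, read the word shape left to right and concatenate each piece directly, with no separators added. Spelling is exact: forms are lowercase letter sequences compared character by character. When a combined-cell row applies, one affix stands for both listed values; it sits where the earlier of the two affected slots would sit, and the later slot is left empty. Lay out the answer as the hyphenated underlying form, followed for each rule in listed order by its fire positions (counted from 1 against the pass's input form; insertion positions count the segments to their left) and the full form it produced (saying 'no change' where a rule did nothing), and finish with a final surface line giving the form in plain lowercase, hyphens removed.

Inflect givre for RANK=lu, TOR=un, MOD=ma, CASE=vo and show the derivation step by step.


underlying: givre-fe-vu-vib
1. o -> e, u -> i / F C0 _: fires at position(s) 9: givrefevivib
surface: givrefevivib


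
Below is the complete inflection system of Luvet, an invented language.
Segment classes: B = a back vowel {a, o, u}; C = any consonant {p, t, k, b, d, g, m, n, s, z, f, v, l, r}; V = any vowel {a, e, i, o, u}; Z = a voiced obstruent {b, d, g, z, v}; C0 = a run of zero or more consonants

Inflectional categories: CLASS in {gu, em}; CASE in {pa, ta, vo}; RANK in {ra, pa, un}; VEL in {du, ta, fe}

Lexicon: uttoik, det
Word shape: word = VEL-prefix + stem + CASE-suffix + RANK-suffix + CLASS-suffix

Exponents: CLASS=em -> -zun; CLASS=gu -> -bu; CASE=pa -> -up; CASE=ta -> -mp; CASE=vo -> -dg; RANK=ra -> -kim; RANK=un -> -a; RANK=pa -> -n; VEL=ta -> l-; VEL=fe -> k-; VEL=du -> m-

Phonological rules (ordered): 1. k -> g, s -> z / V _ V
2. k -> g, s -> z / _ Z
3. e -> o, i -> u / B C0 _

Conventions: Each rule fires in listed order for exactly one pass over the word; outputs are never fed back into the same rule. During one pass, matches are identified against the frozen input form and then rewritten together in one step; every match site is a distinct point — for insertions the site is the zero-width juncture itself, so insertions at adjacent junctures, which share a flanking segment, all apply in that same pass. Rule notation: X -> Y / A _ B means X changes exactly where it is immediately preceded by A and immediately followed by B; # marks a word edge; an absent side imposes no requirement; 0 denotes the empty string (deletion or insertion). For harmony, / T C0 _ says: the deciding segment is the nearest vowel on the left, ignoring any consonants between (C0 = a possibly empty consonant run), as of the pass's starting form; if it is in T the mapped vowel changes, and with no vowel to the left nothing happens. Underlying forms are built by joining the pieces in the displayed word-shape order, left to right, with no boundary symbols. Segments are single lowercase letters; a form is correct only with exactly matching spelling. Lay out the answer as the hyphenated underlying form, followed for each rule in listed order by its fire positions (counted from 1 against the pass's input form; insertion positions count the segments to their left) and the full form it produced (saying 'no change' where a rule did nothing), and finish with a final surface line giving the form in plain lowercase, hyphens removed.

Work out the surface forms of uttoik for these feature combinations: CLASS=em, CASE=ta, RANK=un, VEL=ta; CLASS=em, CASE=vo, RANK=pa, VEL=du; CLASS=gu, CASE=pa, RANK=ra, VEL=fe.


cell CLASS=em, CASE=ta, RANK=un, VEL=ta:
underlying: l-uttoik-mp-a-zun
1. k -> g, s -> z / V _ V: no change
2. k -> g, s -> z / _ Z: no change
3. e -> o, i -> u / B C0 _: fires at position(s) 6: luttoukmpazun
surface: luttoukmpazun

cell CLASS=em, CASE=vo, RANK=pa, VEL=du:
underlying: m-uttoik-dg-n-zun
1. k -> g, s -> z / V _ V: no change
2. k -> g, s -> z / _ Z: fires at position(s) 7: muttoigdgnzun
3. e -> o, i -> u / B C0 _: fires at position(s) 6: muttougdgnzun
surface: muttougdgnzun

cell CLASS=gu, CASE=pa, RANK=ra, VEL=fe:
underlying: k-uttoik-up-kim-bu
1. k -> g, s -> z / V _ V: fires at position(s) 7: kuttoigupkimbu
2. k -> g, s -> z / _ Z: no change
3. e -> o, i -> u / B C0 _: fires at position(s) 6, 11: kuttougupkumbu
surface: kuttougupkumbu


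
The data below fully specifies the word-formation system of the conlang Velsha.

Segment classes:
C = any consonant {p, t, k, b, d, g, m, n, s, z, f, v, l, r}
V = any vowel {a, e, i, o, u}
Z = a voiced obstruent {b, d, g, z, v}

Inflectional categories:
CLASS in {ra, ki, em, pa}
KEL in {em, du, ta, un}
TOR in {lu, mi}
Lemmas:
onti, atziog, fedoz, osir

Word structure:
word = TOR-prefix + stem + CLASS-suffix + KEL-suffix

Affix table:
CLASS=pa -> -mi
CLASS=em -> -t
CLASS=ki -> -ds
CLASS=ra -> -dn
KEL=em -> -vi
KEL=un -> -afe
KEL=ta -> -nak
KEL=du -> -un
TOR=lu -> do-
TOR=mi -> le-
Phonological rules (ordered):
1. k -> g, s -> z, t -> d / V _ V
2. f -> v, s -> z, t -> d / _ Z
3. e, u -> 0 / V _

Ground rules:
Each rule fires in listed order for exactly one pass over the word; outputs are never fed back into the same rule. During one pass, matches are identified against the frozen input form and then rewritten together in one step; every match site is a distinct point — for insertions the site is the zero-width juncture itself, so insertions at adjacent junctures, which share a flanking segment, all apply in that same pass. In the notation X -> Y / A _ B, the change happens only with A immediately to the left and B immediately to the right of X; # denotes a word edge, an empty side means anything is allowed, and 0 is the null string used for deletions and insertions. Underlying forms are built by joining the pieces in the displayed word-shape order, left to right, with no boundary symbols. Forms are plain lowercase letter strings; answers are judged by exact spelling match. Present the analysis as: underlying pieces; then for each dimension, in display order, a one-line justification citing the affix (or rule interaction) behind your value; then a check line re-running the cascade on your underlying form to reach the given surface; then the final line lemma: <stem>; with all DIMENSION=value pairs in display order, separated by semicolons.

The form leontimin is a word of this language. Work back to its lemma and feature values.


underlying: le-onti-mi-un
CLASS=pa - signalled by the affix -mi
KEL=du - signalled by the affix -un
TOR=mi - signalled by the affix le-
check: leontimiun -> leontimiun -> leontimiun -> leontimin
lemma: onti; CLASS=pa; KEL=du; TOR=mi


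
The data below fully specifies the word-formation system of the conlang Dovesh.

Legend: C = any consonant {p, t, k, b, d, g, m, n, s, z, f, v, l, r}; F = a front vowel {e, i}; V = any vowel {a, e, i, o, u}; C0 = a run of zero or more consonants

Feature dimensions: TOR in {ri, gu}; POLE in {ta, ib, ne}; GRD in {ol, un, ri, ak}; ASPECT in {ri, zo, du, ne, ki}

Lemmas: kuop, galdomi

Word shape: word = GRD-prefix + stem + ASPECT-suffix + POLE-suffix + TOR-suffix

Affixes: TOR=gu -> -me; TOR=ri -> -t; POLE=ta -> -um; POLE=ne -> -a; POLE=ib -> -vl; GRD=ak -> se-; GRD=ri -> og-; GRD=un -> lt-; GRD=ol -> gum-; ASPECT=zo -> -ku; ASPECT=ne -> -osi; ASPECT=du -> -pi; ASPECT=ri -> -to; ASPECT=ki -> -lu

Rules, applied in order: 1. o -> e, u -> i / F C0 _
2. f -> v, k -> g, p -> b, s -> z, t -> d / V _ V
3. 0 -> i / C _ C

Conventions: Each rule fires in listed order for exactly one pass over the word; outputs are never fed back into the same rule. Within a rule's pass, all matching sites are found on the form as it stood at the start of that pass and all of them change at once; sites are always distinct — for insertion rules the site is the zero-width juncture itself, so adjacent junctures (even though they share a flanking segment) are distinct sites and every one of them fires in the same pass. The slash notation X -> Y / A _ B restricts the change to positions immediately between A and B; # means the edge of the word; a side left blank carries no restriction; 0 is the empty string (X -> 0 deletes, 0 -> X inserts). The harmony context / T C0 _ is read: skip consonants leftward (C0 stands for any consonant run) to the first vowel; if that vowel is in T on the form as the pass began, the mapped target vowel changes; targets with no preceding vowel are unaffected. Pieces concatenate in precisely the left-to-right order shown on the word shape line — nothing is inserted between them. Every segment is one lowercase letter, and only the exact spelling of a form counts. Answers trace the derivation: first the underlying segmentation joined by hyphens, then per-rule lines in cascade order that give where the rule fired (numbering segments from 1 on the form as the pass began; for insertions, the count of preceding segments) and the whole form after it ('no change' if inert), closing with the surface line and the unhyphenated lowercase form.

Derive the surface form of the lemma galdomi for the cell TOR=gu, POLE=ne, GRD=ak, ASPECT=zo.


underlying: se-galdomi-ku-a-me
1. o -> e, u -> i / F C0 _: fires at position(s) 11: segaldomikiame
2. f -> v, k -> g, p -> b, s -> z, t -> d / V _ V: fires at position(s) 10: segaldomigiame
3. 0 -> i / C _ C: inserts after position(s) 5: segalidomigiame
surface: segalidomigiame


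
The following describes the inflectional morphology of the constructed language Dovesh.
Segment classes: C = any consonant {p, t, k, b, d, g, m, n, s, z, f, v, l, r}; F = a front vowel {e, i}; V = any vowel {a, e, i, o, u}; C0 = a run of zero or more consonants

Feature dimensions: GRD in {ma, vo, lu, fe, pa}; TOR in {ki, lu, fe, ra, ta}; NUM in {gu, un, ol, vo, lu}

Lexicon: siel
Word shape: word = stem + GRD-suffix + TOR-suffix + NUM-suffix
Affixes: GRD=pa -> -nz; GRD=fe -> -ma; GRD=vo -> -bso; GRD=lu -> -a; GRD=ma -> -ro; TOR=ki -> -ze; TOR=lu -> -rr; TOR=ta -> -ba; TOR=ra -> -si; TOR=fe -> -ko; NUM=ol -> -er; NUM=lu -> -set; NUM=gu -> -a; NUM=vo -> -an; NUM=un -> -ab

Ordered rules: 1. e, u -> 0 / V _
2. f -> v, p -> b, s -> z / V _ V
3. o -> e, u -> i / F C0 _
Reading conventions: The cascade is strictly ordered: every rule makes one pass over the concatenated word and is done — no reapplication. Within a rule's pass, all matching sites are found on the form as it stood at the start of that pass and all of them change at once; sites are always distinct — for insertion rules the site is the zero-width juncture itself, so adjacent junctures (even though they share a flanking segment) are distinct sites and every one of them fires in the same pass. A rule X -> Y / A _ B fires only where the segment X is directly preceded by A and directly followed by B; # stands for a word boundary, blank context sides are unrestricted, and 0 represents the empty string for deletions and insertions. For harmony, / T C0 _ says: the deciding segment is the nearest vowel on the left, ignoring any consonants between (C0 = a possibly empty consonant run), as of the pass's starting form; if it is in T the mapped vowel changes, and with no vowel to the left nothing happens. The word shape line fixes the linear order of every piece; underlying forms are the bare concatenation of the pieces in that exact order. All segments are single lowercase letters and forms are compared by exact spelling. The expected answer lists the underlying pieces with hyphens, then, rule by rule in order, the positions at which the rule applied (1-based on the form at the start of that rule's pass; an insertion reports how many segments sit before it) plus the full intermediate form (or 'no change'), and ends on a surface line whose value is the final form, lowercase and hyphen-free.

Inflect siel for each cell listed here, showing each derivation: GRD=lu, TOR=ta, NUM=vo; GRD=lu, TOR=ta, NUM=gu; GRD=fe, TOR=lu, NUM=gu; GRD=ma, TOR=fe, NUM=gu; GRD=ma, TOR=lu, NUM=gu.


cell GRD=lu, TOR=ta, NUM=vo:
underlying: siel-a-ba-an
1. e, u -> 0 / V _: fires at position(s) 3: silabaan
2. f -> v, p -> b, s -> z / V _ V: no change
3. o -> e, u -> i / F C0 _: no change
surface: silabaan

cell GRD=lu, TOR=ta, NUM=gu:
underlying: siel-a-ba-a
1. e, u -> 0 / V _: fires at position(s) 3: silabaa
2. f -> v, p -> b, s -> z / V _ V: no change
3. o -> e, u -> i / F C0 _: no change
surface: silabaa

cell GRD=fe, TOR=lu, NUM=gu:
underlying: siel-ma-rr-a
1. e, u -> 0 / V _: fires at position(s) 3: silmarra
2. f -> v, p -> b, s -> z / V _ V: no change
3. o -> e, u -> i / F C0 _: no change
surface: silmarra

cell GRD=ma, TOR=fe, NUM=gu:
underlying: siel-ro-ko-a
1. e, u -> 0 / V _: fires at position(s) 3: silrokoa
2. f -> v, p -> b, s -> z / V _ V: no change
3. o -> e, u -> i / F C0 _: fires at position(s) 5: silrekoa
surface: silrekoa

cell GRD=ma, TOR=lu, NUM=gu:
underlying: siel-ro-rr-a
1. e, u -> 0 / V _: fires at position(s) 3: silrorra
2. f -> v, p -> b, s -> z / V _ V: no change
3. o -> e, u -> i / F C0 _: fires at position(s) 5: silrerra
surface: silrerra


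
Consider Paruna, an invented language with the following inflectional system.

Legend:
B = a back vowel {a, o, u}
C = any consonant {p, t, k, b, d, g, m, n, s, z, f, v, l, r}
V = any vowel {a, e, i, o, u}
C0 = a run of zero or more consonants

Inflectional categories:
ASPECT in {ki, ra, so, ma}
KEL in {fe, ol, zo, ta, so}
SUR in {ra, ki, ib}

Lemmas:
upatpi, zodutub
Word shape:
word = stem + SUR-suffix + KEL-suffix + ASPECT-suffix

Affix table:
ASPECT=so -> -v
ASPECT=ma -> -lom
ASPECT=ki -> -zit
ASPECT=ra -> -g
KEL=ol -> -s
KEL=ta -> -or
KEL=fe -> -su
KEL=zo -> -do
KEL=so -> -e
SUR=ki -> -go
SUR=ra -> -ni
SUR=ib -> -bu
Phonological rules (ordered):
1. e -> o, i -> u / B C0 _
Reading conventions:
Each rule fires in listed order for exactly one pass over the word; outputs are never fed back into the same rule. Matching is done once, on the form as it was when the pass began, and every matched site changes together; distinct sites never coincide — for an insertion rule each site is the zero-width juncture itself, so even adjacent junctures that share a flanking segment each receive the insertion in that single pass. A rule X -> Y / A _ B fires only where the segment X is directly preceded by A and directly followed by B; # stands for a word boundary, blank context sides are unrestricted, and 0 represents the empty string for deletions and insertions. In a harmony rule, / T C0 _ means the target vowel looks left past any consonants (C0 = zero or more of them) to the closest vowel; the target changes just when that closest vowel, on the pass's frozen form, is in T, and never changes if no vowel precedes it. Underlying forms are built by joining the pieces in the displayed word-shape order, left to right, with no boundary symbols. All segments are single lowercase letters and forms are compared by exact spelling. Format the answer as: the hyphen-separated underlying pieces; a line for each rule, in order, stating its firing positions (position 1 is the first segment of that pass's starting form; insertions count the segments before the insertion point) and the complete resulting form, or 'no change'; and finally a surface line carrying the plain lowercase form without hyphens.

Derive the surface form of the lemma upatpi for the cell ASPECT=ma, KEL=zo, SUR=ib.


underlying: upatpi-bu-do-lom
1. e -> o, i -> u / B C0 _: fires at position(s) 6: upatpubudolom
surface: upatpubudolom


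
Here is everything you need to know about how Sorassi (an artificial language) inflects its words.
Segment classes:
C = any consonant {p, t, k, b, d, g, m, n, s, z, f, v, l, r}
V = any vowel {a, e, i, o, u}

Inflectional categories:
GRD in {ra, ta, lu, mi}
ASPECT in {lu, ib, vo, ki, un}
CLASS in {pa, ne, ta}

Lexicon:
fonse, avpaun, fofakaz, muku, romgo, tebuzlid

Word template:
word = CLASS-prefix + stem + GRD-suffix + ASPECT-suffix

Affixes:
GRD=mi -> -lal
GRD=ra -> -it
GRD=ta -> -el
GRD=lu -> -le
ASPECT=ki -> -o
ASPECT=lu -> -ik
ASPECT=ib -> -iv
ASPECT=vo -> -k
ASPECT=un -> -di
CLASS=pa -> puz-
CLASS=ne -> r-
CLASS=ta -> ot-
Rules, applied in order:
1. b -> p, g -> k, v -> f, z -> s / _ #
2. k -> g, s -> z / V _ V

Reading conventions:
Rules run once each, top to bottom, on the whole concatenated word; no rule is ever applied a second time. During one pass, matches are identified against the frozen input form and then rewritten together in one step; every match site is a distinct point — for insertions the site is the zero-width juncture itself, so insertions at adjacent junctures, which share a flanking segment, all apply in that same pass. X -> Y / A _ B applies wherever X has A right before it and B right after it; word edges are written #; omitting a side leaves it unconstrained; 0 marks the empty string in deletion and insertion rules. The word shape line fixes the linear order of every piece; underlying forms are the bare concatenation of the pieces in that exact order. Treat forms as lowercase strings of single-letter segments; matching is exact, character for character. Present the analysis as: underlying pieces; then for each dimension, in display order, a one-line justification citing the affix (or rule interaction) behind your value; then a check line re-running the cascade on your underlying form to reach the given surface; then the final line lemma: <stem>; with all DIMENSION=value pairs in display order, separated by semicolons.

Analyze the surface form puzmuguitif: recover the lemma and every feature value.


underlying: puz-muku-it-iv
GRD=ra - signalled by the affix -it
ASPECT=ib - signalled by the affix -iv
CLASS=pa - signalled by the affix puz-
check: puzmukuitiv -> puzmukuitif -> puzmuguitif
lemma: muku; GRD=ra; ASPECT=ib; CLASS=pa


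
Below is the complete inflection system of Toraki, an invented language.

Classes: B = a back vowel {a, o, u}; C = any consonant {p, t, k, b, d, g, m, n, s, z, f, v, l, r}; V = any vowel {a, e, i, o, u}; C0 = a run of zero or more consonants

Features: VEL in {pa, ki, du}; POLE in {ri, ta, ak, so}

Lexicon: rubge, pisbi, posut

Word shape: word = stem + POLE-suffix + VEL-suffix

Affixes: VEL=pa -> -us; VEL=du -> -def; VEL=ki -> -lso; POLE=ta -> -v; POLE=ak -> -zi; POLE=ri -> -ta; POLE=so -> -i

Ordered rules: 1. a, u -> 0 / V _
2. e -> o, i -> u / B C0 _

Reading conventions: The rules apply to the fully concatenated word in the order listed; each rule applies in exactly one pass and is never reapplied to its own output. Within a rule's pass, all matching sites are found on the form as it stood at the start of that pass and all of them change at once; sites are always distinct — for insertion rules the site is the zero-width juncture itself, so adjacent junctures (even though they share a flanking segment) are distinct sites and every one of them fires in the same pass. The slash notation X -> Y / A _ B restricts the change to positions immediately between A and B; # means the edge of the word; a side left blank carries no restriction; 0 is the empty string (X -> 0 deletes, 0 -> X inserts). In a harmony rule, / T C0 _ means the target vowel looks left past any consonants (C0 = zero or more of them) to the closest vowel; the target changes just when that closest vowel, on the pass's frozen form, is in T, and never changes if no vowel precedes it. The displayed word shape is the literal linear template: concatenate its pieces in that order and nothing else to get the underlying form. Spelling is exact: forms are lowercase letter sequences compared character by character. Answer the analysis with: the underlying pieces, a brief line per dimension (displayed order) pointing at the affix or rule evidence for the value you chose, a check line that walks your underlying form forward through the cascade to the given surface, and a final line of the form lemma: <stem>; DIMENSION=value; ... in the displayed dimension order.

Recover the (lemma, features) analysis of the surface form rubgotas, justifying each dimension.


underlying: rubge-ta-us
VEL=pa - signalled by the affix -us
POLE=ri - signalled by the affix -ta
check: rubgetaus -> rubgetas -> rubgotas
lemma: rubge; VEL=pa; POLE=ri


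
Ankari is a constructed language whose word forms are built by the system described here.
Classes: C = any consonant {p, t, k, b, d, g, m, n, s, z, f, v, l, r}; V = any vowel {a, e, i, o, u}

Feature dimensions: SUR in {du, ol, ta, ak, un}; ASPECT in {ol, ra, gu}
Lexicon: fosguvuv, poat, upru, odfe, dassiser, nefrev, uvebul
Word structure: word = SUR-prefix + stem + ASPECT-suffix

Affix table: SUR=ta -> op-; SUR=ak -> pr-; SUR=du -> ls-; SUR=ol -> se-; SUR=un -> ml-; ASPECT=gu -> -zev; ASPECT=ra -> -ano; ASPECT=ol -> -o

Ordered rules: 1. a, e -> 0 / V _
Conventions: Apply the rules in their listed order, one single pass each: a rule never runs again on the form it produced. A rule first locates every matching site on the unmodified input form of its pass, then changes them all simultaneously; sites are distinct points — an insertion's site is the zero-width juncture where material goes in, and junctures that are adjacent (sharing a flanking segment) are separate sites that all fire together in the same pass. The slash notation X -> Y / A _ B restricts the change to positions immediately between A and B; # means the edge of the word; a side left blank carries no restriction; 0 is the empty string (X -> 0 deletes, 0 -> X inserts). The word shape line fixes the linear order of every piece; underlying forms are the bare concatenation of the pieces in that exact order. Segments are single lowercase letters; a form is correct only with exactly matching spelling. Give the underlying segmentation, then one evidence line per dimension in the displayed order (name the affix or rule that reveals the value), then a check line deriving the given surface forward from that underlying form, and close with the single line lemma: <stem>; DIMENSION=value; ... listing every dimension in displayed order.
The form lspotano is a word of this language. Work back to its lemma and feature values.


underlying: ls-poat-ano
SUR=du - signalled by the affix ls-
ASPECT=ra - signalled by the affix -ano
check: lspoatano -> lspotano
lemma: poat; SUR=du; ASPECT=ra


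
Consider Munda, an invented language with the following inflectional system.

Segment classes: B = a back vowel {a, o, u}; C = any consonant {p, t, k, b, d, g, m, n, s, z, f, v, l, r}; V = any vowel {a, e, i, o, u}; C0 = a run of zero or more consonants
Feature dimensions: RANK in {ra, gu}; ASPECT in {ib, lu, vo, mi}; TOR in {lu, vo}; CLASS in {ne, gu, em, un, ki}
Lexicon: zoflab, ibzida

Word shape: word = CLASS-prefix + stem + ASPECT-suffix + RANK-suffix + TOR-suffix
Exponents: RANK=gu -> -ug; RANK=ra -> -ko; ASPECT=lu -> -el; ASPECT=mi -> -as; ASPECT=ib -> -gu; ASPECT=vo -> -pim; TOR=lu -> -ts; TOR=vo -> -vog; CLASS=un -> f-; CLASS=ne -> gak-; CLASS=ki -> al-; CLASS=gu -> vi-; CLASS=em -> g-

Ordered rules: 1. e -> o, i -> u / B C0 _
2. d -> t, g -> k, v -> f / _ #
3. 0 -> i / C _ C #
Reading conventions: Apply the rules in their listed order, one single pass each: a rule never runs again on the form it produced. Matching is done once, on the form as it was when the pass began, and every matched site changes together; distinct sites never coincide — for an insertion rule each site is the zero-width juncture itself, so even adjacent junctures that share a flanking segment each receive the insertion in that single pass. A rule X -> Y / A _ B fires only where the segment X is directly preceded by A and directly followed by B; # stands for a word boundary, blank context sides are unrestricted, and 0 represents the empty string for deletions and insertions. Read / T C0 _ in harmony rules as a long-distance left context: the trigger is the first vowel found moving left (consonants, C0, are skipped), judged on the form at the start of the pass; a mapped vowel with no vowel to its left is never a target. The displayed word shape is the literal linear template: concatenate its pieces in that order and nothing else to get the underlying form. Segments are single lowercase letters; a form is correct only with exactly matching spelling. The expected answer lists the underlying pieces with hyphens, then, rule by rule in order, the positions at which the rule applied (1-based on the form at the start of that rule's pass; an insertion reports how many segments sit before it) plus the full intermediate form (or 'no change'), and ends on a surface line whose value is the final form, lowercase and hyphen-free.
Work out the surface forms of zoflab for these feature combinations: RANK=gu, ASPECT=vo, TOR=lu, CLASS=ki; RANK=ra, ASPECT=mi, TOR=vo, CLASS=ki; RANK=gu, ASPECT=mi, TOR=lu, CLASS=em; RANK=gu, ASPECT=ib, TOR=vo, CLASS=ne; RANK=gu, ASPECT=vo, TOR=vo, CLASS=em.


cell RANK=gu, ASPECT=vo, TOR=lu, CLASS=ki:
underlying: al-zoflab-pim-ug-ts
1. e -> o, i -> u / B C0 _: fires at position(s) 10: alzoflabpumugts
2. d -> t, g -> k, v -> f / _ #: no change
3. 0 -> i / C _ C #: inserts after position(s) 14: alzoflabpumugtis
surface: alzoflabpumugtis

cell RANK=ra, ASPECT=mi, TOR=vo, CLASS=ki:
underlying: al-zoflab-as-ko-vog
1. e -> o, i -> u / B C0 _: no change
2. d -> t, g -> k, v -> f / _ #: fires at position(s) 15: alzoflabaskovok
3. 0 -> i / C _ C #: no change
surface: alzoflabaskovok

cell RANK=gu, ASPECT=mi, TOR=lu, CLASS=em:
underlying: g-zoflab-as-ug-ts
1. e -> o, i -> u / B C0 _: no change
2. d -> t, g -> k, v -> f / _ #: no change
3. 0 -> i / C _ C #: inserts after position(s) 12: gzoflabasugtis
surface: gzoflabasugtis

cell RANK=gu, ASPECT=ib, TOR=vo, CLASS=ne:
underlying: gak-zoflab-gu-ug-vog
1. e -> o, i -> u / B C0 _: no change
2. d -> t, g -> k, v -> f / _ #: fires at position(s) 16: gakzoflabguugvok
3. 0 -> i / C _ C #: no change
surface: gakzoflabguugvok

cell RANK=gu, ASPECT=vo, TOR=vo, CLASS=em:
underlying: g-zoflab-pim-ug-vog
1. e -> o, i -> u / B C0 _: fires at position(s) 9: gzoflabpumugvog
2. d -> t, g -> k, v -> f / _ #: fires at position(s) 15: gzoflabpumugvok
3. 0 -> i / C _ C #: no change
surface: gzoflabpumugvok


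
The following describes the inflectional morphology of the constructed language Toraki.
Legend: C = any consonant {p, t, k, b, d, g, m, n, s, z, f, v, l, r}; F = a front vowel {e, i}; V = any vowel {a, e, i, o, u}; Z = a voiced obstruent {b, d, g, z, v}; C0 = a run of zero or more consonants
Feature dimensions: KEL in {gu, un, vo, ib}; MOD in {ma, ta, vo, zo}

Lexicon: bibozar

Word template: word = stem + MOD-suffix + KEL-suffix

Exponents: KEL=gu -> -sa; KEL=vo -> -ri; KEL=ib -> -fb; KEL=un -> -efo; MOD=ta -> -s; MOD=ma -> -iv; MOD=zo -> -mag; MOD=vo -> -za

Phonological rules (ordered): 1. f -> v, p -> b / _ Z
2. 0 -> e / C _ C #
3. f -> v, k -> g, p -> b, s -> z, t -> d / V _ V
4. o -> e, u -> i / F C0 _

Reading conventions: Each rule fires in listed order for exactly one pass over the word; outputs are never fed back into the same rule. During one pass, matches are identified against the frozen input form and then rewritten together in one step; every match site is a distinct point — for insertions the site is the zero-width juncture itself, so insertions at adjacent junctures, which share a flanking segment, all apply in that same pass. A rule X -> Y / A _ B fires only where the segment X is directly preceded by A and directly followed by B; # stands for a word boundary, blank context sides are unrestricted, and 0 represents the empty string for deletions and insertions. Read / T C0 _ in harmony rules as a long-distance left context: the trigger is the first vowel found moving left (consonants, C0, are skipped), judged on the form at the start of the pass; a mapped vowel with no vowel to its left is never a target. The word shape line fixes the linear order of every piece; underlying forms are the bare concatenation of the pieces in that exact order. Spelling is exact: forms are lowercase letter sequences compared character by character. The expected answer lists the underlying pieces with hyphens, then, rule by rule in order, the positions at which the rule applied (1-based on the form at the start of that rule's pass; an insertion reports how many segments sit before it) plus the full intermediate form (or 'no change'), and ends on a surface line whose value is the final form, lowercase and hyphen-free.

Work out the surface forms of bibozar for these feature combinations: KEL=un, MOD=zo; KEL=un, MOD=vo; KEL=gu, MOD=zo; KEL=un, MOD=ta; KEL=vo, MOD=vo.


cell KEL=un, MOD=zo:
underlying: bibozar-mag-efo
1. f -> v, p -> b / _ Z: no change
2. 0 -> e / C _ C #: no change
3. f -> v, k -> g, p -> b, s -> z, t -> d / V _ V: fires at position(s) 12: bibozarmagevo
4. o -> e, u -> i / F C0 _: fires at position(s) 4, 13: bibezarmageve
surface: bibezarmageve

cell KEL=un, MOD=vo:
underlying: bibozar-za-efo
1. f -> v, p -> b / _ Z: no change
2. 0 -> e / C _ C #: no change
3. f -> v, k -> g, p -> b, s -> z, t -> d / V _ V: fires at position(s) 11: bibozarzaevo
4. o -> e, u -> i / F C0 _: fires at position(s) 4, 12: bibezarzaeve
surface: bibezarzaeve

cell KEL=gu, MOD=zo:
underlying: bibozar-mag-sa
1. f -> v, p -> b / _ Z: no change
2. 0 -> e / C _ C #: no change
3. f -> v, k -> g, p -> b, s -> z, t -> d / V _ V: no change
4. o -> e, u -> i / F C0 _: fires at position(s) 4: bibezarmagsa
surface: bibezarmagsa

cell KEL=un, MOD=ta:
underlying: bibozar-s-efo
1. f -> v, p -> b / _ Z: no change
2. 0 -> e / C _ C #: no change
3. f -> v, k -> g, p -> b, s -> z, t -> d / V _ V: fires at position(s) 10: bibozarsevo
4. o -> e, u -> i / F C0 _: fires at position(s) 4, 11: bibezarseve
surface: bibezarseve

cell KEL=vo, MOD=vo:
underlying: bibozar-za-ri
1. f -> v, p -> b / _ Z: no change
2. 0 -> e / C _ C #: no change
3. f -> v, k -> g, p -> b, s -> z, t -> d / V _ V: no change
4. o -> e, u -> i / F C0 _: fires at position(s) 4: bibezarzari
surface: bibezarzari
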